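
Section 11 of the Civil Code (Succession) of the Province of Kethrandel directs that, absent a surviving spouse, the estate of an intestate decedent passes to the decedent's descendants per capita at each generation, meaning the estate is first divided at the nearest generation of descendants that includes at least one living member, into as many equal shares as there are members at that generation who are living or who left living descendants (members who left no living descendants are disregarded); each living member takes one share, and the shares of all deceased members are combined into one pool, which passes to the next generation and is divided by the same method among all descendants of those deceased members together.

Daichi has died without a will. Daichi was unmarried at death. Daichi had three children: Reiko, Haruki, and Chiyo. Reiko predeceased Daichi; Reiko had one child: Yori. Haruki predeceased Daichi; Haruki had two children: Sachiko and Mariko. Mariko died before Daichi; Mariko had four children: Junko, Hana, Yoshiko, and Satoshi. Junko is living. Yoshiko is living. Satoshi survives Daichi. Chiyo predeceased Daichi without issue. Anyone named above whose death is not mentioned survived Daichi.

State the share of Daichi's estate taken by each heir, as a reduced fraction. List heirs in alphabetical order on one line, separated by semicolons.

Hana 1/12; Junko 1/12; Sachiko 1/3; Satoshi 1/12; Yori 1/3; Yoshiko 1/12

There is no surviving spouse, so the entire estate passes to Daichi's descendants per capita at each generation.
No one at generation 1 (Reiko, Haruki) is living; moving to the next generation.
At generation 2 (Yori, Sachiko, Mariko) there are 3 shares of (1)/3 = 1/3 each.
Living: Yori and Sachiko — each takes 1/3.
Deceased: Mariko. That 1/3 share is carried to generation 3.
At generation 3 (Junko, Hana, Yoshiko, Satoshi) there are 4 shares of (1/3)/4 = 1/12 each.
Living: Junko, Hana, Yoshiko, and Satoshi — each takes 1/12.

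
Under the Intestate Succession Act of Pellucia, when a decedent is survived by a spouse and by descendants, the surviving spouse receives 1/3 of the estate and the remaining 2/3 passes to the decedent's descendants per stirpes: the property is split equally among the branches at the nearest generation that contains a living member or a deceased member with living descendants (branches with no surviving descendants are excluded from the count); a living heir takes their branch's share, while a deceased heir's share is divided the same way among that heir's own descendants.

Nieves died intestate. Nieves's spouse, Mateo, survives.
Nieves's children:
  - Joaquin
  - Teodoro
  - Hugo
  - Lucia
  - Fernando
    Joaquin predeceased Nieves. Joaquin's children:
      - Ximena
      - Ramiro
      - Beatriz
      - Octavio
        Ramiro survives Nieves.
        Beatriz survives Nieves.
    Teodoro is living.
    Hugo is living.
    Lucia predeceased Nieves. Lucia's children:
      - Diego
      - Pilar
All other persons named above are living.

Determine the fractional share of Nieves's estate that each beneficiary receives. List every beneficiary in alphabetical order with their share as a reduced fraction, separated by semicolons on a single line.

Mateo, as surviving spouse, takes 1/3.
The remaining 2/3 passes to Nieves's descendants per stirpes.
The 2/3 is divided into 5 equal shares of 2/15 among Joaquin, Teodoro, Hugo, Lucia, Fernando.
Joaquin predeceased; the 2/15 allotted to Joaquin's branch passes to Joaquin's issue by representation.
The 2/15 is divided into 4 equal shares of 1/30 among Ximena, Ramiro, Beatriz, Octavio.
Ximena is living and takes 1/30.
Ramiro is living and takes 1/30.
Beatriz is living and takes 1/30.
Octavio is living and takes 1/30.
Teodoro is living and takes 2/15.
Hugo is living and takes 2/15.
Lucia predeceased; the 2/15 allotted to Lucia's branch passes to Lucia's issue by representation.
The 2/15 is divided into 2 equal shares of 1/15 among Diego, Pilar.
Diego is living and takes 1/15.
Pilar is living and takes 1/15.
Fernando is living and takes 2/15.

Beatriz 1/30; Diego 1/15; Fernando 2/15; Hugo 2/15; Mateo 1/3; Octavio 1/30; Pilar 1/15; Ramiro 1/30; Teodoro 2/15; Ximena 1/30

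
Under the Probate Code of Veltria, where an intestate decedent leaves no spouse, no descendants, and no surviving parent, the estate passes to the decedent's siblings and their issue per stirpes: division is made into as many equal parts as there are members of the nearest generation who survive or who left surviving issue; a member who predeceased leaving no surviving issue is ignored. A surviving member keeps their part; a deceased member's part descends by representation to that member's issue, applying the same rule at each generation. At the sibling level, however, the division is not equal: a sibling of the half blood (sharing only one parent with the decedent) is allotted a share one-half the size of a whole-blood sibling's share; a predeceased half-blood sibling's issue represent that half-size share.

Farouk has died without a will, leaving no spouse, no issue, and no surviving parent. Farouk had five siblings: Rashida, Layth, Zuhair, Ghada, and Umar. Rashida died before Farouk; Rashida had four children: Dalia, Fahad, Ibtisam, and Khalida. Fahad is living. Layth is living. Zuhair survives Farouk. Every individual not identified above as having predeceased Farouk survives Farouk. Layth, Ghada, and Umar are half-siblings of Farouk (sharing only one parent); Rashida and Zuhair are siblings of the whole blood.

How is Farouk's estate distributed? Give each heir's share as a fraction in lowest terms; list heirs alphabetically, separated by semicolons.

Dalia 1/14; Fahad 1/14; Ghada 1/7; Ibtisam 1/14; Khalida 1/14; Layth 1/7; Umar 1/7; Zuhair 2/7

No spouse, descendants, or parent survives, so the estate passes to Farouk's siblings per stirpes.
Half-blood siblings count for one-half the weight of whole-blood siblings at the initial division.
Dividing 1 in proportion to weights (total weight 7/2): Rashida (weight 1) → 2/7; Layth (weight 1/2) → 1/7; Zuhair (weight 1) → 2/7; Ghada (weight 1/2) → 1/7; Umar (weight 1/2) → 1/7.
Rashida predeceased; the 2/7 allotted to Rashida's branch passes to Rashida's issue by representation.
The 2/7 is divided into 4 equal shares of 1/14 among Dalia, Fahad, Ibtisam, Khalida.
Dalia is living and takes 1/14.
Fahad is living and takes 1/14.
Ibtisam is living and takes 1/14.
Khalida is living and takes 1/14.
Layth is living and takes 1/7.
Zuhair is living and takes 2/7.
Ghada is living and takes 1/7.
Umar is living and takes 1/7.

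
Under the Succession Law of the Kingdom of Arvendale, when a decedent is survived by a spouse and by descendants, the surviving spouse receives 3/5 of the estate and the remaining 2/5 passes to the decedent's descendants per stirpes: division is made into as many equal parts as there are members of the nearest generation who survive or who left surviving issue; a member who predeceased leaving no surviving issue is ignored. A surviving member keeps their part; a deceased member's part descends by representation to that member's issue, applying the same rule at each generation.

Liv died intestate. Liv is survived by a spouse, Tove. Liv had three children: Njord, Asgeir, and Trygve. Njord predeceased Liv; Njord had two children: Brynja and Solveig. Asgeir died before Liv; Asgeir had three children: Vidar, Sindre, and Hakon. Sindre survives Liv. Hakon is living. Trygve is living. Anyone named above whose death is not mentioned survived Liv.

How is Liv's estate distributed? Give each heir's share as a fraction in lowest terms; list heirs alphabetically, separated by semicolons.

Brynja 1/15; Hakon 2/45; Sindre 2/45; Solveig 1/15; Tove 3/5; Trygve 2/15; Vidar 2/45

Tove, as surviving spouse, takes 3/5.
The remaining 2/5 passes to Liv's descendants per stirpes.
The 2/5 is divided into 3 equal shares of 2/15 among Njord, Asgeir, Trygve.
Njord predeceased; the 2/15 allotted to Njord's branch passes to Njord's issue by representation.
The 2/15 is divided into 2 equal shares of 1/15 among Brynja, Solveig.
Brynja is living and takes 1/15.
Solveig is living and takes 1/15.
Asgeir predeceased; the 2/15 allotted to Asgeir's branch passes to Asgeir's issue by representation.
The 2/15 is divided into 3 equal shares of 2/45 among Vidar, Sindre, Hakon.
Vidar is living and takes 2/45.
Sindre is living and takes 2/45.
Hakon is living and takes 2/45.
Trygve is living and takes 2/15.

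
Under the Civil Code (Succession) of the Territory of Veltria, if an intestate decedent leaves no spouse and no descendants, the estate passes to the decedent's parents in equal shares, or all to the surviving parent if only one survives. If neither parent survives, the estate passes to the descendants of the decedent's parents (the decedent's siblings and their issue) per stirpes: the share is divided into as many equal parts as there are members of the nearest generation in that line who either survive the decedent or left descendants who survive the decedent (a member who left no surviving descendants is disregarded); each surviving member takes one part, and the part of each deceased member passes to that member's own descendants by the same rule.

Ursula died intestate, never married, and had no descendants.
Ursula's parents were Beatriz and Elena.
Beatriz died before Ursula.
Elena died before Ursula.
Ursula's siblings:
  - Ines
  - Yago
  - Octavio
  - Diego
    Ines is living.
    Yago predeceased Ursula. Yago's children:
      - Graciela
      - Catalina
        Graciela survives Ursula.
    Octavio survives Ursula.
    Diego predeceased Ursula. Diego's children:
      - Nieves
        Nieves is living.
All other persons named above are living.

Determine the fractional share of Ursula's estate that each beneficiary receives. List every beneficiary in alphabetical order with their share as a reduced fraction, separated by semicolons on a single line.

Catalina 1/8; Graciela 1/8; Ines 1/4; Nieves 1/4; Octavio 1/4

Neither parent survives and there are no descendants, so the estate passes to Ursula's siblings and their issue per stirpes.
The estate is divided into 4 equal shares of 1/4 among Ines, Yago, Octavio, Diego.
Ines is living and takes 1/4.
Yago predeceased; the 1/4 allotted to Yago's branch passes to Yago's issue by representation.
The 1/4 is divided into 2 equal shares of 1/8 among Graciela, Catalina.
Graciela is living and takes 1/8.
Catalina is living and takes 1/8.
Octavio is living and takes 1/4.
Diego predeceased; the 1/4 allotted to Diego's branch passes to Diego's issue by representation.
Nieves is the sole taker at this level and receives the full 1/4.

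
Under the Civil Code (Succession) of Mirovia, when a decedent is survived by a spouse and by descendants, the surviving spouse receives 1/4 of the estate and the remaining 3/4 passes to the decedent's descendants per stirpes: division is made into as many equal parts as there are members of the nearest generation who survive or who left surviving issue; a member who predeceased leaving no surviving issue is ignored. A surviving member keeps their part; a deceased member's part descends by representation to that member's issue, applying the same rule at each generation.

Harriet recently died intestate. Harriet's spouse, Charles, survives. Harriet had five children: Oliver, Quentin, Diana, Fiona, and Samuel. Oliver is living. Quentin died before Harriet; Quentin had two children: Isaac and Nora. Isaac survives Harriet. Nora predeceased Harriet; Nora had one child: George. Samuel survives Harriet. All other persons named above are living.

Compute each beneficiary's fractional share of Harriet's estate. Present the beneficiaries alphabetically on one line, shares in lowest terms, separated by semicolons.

Charles, as surviving spouse, takes 1/4.
The remaining 3/4 passes to Harriet's descendants per stirpes.
The 3/4 is divided into 5 equal shares of 3/20 among Oliver, Quentin, Diana, Fiona, Samuel.
Oliver is living and takes 3/20.
Quentin predeceased; the 3/20 allotted to Quentin's branch passes to Quentin's issue by representation.
The 3/20 is divided into 2 equal shares of 3/40 among Isaac, Nora.
Isaac is living and takes 3/40.
Nora predeceased; the 3/40 allotted to Nora's branch passes to Nora's issue by representation.
George is the sole taker at this level and receives the full 3/40.
Diana is living and takes 3/20.
Fiona is living and takes 3/20.
Samuel is living and takes 3/20.

Charles 1/4; Diana 3/20; Fiona 3/20; George 3/40; Isaac 3/40; Oliver 3/20; Samuel 3/20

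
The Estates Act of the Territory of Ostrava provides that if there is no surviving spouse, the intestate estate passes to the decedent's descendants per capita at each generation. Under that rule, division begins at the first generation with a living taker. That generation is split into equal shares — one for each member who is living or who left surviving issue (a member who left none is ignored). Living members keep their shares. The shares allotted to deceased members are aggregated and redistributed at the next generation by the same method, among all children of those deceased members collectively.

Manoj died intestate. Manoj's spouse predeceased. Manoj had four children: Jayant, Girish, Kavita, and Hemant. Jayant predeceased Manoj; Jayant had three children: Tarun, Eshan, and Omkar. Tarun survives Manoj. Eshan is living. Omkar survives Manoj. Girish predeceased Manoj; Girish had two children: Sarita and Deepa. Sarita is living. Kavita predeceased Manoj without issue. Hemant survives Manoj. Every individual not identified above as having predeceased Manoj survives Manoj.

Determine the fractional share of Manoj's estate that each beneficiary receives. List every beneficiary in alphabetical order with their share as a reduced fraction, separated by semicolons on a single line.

Deepa 2/15; Eshan 2/15; Hemant 1/3; Omkar 2/15; Sarita 2/15; Tarun 2/15

There is no surviving spouse, so the entire estate passes to Manoj's descendants per capita at each generation.
At generation 1 (Jayant, Girish, Hemant) there are 3 shares of (1)/3 = 1/3 each.
Living: Hemant — each takes 1/3.
Deceased: Jayant and Girish. Their combined 2/3 is pooled and carried to generation 2.
At generation 2 (Tarun, Eshan, Omkar, Sarita, Deepa) there are 5 shares of (2/3)/5 = 2/15 each.
Living: Tarun, Eshan, Omkar, Sarita, and Deepa — each takes 2/15.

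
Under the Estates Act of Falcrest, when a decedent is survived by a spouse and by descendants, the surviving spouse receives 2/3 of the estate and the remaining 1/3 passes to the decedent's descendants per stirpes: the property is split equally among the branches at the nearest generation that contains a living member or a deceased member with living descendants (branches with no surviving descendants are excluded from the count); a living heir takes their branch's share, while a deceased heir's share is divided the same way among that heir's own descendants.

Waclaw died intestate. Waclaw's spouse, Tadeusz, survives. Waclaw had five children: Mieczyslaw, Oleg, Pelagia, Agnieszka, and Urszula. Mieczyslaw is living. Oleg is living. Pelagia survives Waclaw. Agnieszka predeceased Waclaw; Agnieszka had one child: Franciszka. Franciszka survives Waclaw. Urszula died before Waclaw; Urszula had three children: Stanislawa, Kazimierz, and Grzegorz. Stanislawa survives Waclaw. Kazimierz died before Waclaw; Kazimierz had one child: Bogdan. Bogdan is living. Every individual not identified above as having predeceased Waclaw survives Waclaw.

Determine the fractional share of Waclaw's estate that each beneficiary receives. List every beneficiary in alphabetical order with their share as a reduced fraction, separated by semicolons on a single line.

Tadeusz, as surviving spouse, takes 2/3.
The remaining 1/3 passes to Waclaw's descendants per stirpes.
The 1/3 is divided into 5 equal shares of 1/15 among Mieczyslaw, Oleg, Pelagia, Agnieszka, Urszula.
Mieczyslaw is living and takes 1/15.
Oleg is living and takes 1/15.
Pelagia is living and takes 1/15.
Agnieszka predeceased; the 1/15 allotted to Agnieszka's branch passes to Agnieszka's issue by representation.
Franciszka is the sole taker at this level and receives the full 1/15.
Urszula predeceased; the 1/15 allotted to Urszula's branch passes to Urszula's issue by representation.
The 1/15 is divided into 3 equal shares of 1/45 among Stanislawa, Kazimierz, Grzegorz.
Stanislawa is living and takes 1/45.
Kazimierz predeceased; the 1/45 allotted to Kazimierz's branch passes to Kazimierz's issue by representation.
Bogdan is the sole taker at this level and receives the full 1/45.
Grzegorz is living and takes 1/45.

Bogdan 1/45; Franciszka 1/15; Grzegorz 1/45; Mieczyslaw 1/15; Oleg 1/15; Pelagia 1/15; Stanislawa 1/45; Tadeusz 2/3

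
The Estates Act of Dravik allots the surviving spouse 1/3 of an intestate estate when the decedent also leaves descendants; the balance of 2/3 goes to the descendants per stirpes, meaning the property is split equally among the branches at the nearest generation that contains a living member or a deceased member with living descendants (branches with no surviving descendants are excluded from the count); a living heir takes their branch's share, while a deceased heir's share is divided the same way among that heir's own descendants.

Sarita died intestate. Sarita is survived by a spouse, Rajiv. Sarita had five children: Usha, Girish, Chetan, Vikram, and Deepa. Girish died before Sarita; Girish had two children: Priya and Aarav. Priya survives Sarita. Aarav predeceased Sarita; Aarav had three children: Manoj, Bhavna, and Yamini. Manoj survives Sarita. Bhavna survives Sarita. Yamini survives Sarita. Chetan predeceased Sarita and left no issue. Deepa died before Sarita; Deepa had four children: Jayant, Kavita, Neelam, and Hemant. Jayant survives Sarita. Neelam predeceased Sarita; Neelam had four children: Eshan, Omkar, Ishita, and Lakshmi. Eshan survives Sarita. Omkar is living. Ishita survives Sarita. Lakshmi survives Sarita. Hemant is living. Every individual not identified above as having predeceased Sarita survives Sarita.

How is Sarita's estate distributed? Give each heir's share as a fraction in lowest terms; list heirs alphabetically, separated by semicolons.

Rajiv, as surviving spouse, takes 1/3.
The remaining 2/3 passes to Sarita's descendants per stirpes.
Chetan left no surviving issue, so that branch lapses and is disregarded.
The 2/3 is divided into 4 equal shares of 1/6 among Usha, Girish, Vikram, Deepa.
Usha is living and takes 1/6.
Girish predeceased; the 1/6 allotted to Girish's branch passes to Girish's issue by representation.
The 1/6 is divided into 2 equal shares of 1/12 among Priya, Aarav.
Priya is living and takes 1/12.
Aarav predeceased; the 1/12 allotted to Aarav's branch passes to Aarav's issue by representation.
The 1/12 is divided into 3 equal shares of 1/36 among Manoj, Bhavna, Yamini.
Manoj is living and takes 1/36.
Bhavna is living and takes 1/36.
Yamini is living and takes 1/36.
Vikram is living and takes 1/6.
Deepa predeceased; the 1/6 allotted to Deepa's branch passes to Deepa's issue by representation.
The 1/6 is divided into 4 equal shares of 1/24 among Jayant, Kavita, Neelam, Hemant.
Jayant is living and takes 1/24.
Kavita is living and takes 1/24.
Neelam predeceased; the 1/24 allotted to Neelam's branch passes to Neelam's issue by representation.
The 1/24 is divided into 4 equal shares of 1/96 among Eshan, Omkar, Ishita, Lakshmi.
Eshan is living and takes 1/96.
Omkar is living and takes 1/96.
Ishita is living and takes 1/96.
Lakshmi is living and takes 1/96.
Hemant is living and takes 1/24.

Bhavna 1/36; Eshan 1/96; Hemant 1/24; Ishita 1/96; Jayant 1/24; Kavita 1/24; Lakshmi 1/96; Manoj 1/36; Omkar 1/96; Priya 1/12; Rajiv 1/3; Usha 1/6; Vikram 1/6; Yamini 1/36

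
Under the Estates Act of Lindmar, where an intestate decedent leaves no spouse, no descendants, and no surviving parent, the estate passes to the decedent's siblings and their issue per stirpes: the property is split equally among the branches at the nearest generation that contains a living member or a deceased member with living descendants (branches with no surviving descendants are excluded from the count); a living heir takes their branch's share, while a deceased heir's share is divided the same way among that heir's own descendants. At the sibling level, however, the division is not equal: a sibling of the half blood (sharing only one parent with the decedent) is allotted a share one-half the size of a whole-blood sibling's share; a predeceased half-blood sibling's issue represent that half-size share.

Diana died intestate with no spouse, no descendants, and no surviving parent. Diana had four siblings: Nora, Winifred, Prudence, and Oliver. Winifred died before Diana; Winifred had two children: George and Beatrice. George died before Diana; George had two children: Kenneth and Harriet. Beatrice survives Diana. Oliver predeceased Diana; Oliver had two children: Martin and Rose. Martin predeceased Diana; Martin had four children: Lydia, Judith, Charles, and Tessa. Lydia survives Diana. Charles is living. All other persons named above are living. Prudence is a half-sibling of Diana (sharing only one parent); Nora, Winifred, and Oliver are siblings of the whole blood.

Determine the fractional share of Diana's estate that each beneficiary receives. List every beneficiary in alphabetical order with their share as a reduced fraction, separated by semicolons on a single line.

No spouse, descendants, or parent survives, so the estate passes to Diana's siblings per stirpes.
Half-blood siblings count for one-half the weight of whole-blood siblings at the initial division.
Dividing 1 in proportion to weights (total weight 7/2): Nora (weight 1) → 2/7; Winifred (weight 1) → 2/7; Prudence (weight 1/2) → 1/7; Oliver (weight 1) → 2/7.
Nora is living and takes 2/7.
Winifred predeceased; the 2/7 allotted to Winifred's branch passes to Winifred's issue by representation.
The 2/7 is divided into 2 equal shares of 1/7 among George, Beatrice.
George predeceased; the 1/7 allotted to George's branch passes to George's issue by representation.
The 1/7 is divided into 2 equal shares of 1/14 among Kenneth, Harriet.
Kenneth is living and takes 1/14.
Harriet is living and takes 1/14.
Beatrice is living and takes 1/7.
Prudence is living and takes 1/7.
Oliver predeceased; the 2/7 allotted to Oliver's branch passes to Oliver's issue by representation.
The 2/7 is divided into 2 equal shares of 1/7 among Martin, Rose.
Martin predeceased; the 1/7 allotted to Martin's branch passes to Martin's issue by representation.
The 1/7 is divided into 4 equal shares of 1/28 among Lydia, Judith, Charles, Tessa.
Lydia is living and takes 1/28.
Judith is living and takes 1/28.
Charles is living and takes 1/28.
Tessa is living and takes 1/28.
Rose is living and takes 1/7.

Beatrice 1/7; Charles 1/28; Harriet 1/14; Judith 1/28; Kenneth 1/14; Lydia 1/28; Nora 2/7; Prudence 1/7; Rose 1/7; Tessa 1/28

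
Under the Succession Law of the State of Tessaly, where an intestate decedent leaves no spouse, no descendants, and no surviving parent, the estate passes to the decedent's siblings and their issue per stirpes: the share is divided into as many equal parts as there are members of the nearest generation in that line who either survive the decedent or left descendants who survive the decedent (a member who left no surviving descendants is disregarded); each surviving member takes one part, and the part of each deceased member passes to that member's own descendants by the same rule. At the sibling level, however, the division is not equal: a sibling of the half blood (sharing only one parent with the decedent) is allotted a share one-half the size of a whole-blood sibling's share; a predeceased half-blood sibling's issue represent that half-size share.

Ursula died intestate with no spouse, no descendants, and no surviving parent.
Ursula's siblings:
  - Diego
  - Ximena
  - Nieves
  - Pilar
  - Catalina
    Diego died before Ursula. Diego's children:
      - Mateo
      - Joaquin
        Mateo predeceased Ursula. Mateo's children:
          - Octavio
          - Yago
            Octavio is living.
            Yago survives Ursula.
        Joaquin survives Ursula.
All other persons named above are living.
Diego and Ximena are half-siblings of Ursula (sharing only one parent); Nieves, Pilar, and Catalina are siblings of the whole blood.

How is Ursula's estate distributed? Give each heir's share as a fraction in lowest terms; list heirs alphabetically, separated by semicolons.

Catalina 1/4; Joaquin 1/16; Nieves 1/4; Octavio 1/32; Pilar 1/4; Ximena 1/8; Yago 1/32

No spouse, descendants, or parent survives, so the estate passes to Ursula's siblings per stirpes.
Half-blood siblings count for one-half the weight of whole-blood siblings at the initial division.
Dividing 1 in proportion to weights (total weight 4): Diego (weight 1/2) → 1/8; Ximena (weight 1/2) → 1/8; Nieves (weight 1) → 1/4; Pilar (weight 1) → 1/4; Catalina (weight 1) → 1/4.
Diego predeceased; the 1/8 allotted to Diego's branch passes to Diego's issue by representation.
The 1/8 is divided into 2 equal shares of 1/16 among Mateo, Joaquin.
Mateo predeceased; the 1/16 allotted to Mateo's branch passes to Mateo's issue by representation.
The 1/16 is divided into 2 equal shares of 1/32 among Octavio, Yago.
Octavio is living and takes 1/32.
Yago is living and takes 1/32.
Joaquin is living and takes 1/16.
Ximena is living and takes 1/8.
Nieves is living and takes 1/4.
Pilar is living and takes 1/4.
Catalina is living and takes 1/4.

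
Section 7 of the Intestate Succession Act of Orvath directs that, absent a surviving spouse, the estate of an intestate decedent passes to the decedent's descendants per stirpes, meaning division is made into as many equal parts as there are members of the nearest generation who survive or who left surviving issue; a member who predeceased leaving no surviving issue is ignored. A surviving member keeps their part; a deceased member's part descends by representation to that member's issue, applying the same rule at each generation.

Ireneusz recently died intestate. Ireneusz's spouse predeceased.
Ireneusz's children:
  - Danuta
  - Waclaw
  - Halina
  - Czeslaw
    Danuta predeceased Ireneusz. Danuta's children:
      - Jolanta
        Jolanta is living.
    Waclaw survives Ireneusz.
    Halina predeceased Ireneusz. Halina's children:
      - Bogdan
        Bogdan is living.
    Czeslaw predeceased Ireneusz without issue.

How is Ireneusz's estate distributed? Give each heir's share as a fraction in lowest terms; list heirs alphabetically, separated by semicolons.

There is no surviving spouse, so the entire estate passes to Ireneusz's descendants per stirpes.
Czeslaw left no surviving issue, so that branch lapses and is disregarded.
The estate is divided into 3 equal shares of 1/3 among Danuta, Waclaw, Halina.
Danuta predeceased; the 1/3 allotted to Danuta's branch passes to Danuta's issue by representation.
Jolanta is the sole taker at this level and receives the full 1/3.
Waclaw is living and takes 1/3.
Halina predeceased; the 1/3 allotted to Halina's branch passes to Halina's issue by representation.
Bogdan is the sole taker at this level and receives the full 1/3.

Bogdan 1/3; Jolanta 1/3; Waclaw 1/3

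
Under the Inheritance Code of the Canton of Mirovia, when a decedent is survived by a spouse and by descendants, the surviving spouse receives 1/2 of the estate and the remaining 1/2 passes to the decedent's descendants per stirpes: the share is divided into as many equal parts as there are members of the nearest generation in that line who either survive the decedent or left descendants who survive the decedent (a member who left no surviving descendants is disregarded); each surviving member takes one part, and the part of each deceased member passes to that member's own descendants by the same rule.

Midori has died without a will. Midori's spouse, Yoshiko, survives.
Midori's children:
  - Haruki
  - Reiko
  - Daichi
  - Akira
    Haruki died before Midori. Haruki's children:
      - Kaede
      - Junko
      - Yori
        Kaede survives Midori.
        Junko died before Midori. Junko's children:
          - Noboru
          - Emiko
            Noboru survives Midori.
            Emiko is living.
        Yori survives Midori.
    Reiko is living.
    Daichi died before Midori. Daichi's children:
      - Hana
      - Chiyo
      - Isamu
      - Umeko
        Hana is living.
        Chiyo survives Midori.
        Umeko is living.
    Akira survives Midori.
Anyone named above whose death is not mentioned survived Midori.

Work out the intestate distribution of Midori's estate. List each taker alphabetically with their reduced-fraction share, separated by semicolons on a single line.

Yoshiko, as surviving spouse, takes 1/2.
The remaining 1/2 passes to Midori's descendants per stirpes.
The 1/2 is divided into 4 equal shares of 1/8 among Haruki, Reiko, Daichi, Akira.
Haruki predeceased; the 1/8 allotted to Haruki's branch passes to Haruki's issue by representation.
The 1/8 is divided into 3 equal shares of 1/24 among Kaede, Junko, Yori.
Kaede is living and takes 1/24.
Junko predeceased; the 1/24 allotted to Junko's branch passes to Junko's issue by representation.
The 1/24 is divided into 2 equal shares of 1/48 among Noboru, Emiko.
Noboru is living and takes 1/48.
Emiko is living and takes 1/48.
Yori is living and takes 1/24.
Reiko is living and takes 1/8.
Daichi predeceased; the 1/8 allotted to Daichi's branch passes to Daichi's issue by representation.
The 1/8 is divided into 4 equal shares of 1/32 among Hana, Chiyo, Isamu, Umeko.
Hana is living and takes 1/32.
Chiyo is living and takes 1/32.
Isamu is living and takes 1/32.
Umeko is living and takes 1/32.
Akira is living and takes 1/8.

Akira 1/8; Chiyo 1/32; Emiko 1/48; Hana 1/32; Isamu 1/32; Kaede 1/24; Noboru 1/48; Reiko 1/8; Umeko 1/32; Yori 1/24; Yoshiko 1/2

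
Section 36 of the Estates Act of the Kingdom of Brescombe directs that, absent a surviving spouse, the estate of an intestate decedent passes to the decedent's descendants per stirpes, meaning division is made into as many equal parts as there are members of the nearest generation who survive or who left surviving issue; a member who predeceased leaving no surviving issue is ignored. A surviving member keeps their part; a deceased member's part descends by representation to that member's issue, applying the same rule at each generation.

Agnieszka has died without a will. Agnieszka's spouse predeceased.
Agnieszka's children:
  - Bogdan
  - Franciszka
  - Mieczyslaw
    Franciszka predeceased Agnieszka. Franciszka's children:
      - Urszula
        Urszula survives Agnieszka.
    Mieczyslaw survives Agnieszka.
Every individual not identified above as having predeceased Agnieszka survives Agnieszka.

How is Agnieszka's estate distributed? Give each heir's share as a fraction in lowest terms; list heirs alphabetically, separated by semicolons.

Bogdan 1/3; Mieczyslaw 1/3; Urszula 1/3

There is no surviving spouse, so the entire estate passes to Agnieszka's descendants per stirpes.
The estate is divided into 3 equal shares of 1/3 among Bogdan, Franciszka, Mieczyslaw.
Bogdan is living and takes 1/3.
Franciszka predeceased; the 1/3 allotted to Franciszka's branch passes to Franciszka's issue by representation.
Urszula is the sole taker at this level and receives the full 1/3.
Mieczyslaw is living and takes 1/3.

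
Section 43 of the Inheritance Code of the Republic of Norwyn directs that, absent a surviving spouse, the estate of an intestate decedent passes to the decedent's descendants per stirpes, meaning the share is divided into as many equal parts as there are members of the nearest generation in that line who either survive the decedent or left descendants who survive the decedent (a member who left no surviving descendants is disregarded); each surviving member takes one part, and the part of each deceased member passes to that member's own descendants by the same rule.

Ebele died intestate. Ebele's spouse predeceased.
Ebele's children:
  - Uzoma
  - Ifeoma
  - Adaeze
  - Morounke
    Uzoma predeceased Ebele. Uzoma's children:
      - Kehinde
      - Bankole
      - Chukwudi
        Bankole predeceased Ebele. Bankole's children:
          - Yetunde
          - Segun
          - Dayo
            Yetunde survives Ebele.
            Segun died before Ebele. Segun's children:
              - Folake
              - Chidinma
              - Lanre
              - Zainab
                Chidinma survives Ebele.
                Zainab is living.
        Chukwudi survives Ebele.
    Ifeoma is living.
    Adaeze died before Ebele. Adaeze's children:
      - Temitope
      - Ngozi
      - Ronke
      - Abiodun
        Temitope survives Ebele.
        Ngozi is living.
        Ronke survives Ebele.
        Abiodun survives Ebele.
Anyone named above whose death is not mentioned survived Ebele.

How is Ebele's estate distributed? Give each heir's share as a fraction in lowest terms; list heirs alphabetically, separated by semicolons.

There is no surviving spouse, so the entire estate passes to Ebele's descendants per stirpes.
The estate is divided into 4 equal shares of 1/4 among Uzoma, Ifeoma, Adaeze, Morounke.
Uzoma predeceased; the 1/4 allotted to Uzoma's branch passes to Uzoma's issue by representation.
The 1/4 is divided into 3 equal shares of 1/12 among Kehinde, Bankole, Chukwudi.
Kehinde is living and takes 1/12.
Bankole predeceased; the 1/12 allotted to Bankole's branch passes to Bankole's issue by representation.
The 1/12 is divided into 3 equal shares of 1/36 among Yetunde, Segun, Dayo.
Yetunde is living and takes 1/36.
Segun predeceased; the 1/36 allotted to Segun's branch passes to Segun's issue by representation.
The 1/36 is divided into 4 equal shares of 1/144 among Folake, Chidinma, Lanre, Zainab.
Folake is living and takes 1/144.
Chidinma is living and takes 1/144.
Lanre is living and takes 1/144.
Zainab is living and takes 1/144.
Dayo is living and takes 1/36.
Chukwudi is living and takes 1/12.
Ifeoma is living and takes 1/4.
Adaeze predeceased; the 1/4 allotted to Adaeze's branch passes to Adaeze's issue by representation.
The 1/4 is divided into 4 equal shares of 1/16 among Temitope, Ngozi, Ronke, Abiodun.
Temitope is living and takes 1/16.
Ngozi is living and takes 1/16.
Ronke is living and takes 1/16.
Abiodun is living and takes 1/16.
Morounke is living and takes 1/4.

Abiodun 1/16; Chidinma 1/144; Chukwudi 1/12; Dayo 1/36; Folake 1/144; Ifeoma 1/4; Kehinde 1/12; Lanre 1/144; Morounke 1/4; Ngozi 1/16; Ronke 1/16; Temitope 1/16; Yetunde 1/36; Zainab 1/144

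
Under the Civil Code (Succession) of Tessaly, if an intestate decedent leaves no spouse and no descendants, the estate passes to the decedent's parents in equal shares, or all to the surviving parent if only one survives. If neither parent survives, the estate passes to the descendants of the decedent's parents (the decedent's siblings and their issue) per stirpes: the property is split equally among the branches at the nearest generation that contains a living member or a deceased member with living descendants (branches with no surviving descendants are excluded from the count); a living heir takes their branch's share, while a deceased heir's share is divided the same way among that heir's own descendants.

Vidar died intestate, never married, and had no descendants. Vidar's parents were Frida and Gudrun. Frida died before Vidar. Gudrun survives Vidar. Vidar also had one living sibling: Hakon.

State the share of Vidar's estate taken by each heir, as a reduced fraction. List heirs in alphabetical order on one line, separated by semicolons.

Only one parent, Gudrun, survives, so Gudrun takes the entire estate. The siblings take nothing because a surviving parent has priority.

Gudrun 1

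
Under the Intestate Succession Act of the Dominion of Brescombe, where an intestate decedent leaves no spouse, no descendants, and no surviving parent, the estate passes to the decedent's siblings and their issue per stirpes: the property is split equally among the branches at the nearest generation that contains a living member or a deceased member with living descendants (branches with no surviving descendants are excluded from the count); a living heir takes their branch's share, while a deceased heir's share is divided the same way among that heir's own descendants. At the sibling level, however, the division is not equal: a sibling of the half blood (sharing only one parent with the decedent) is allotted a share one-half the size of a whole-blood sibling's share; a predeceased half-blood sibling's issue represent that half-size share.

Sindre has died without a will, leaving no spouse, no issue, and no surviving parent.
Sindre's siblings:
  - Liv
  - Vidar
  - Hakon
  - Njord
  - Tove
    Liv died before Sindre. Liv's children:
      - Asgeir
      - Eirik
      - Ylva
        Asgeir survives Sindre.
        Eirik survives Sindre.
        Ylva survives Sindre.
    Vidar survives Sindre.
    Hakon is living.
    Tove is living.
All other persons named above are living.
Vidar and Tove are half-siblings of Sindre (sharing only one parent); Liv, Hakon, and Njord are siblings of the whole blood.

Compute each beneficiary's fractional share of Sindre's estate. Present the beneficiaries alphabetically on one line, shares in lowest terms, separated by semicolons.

No spouse, descendants, or parent survives, so the estate passes to Sindre's siblings per stirpes.
Half-blood siblings count for one-half the weight of whole-blood siblings at the initial division.
Dividing 1 in proportion to weights (total weight 4): Liv (weight 1) → 1/4; Vidar (weight 1/2) → 1/8; Hakon (weight 1) → 1/4; Njord (weight 1) → 1/4; Tove (weight 1/2) → 1/8.
Liv predeceased; the 1/4 allotted to Liv's branch passes to Liv's issue by representation.
The 1/4 is divided into 3 equal shares of 1/12 among Asgeir, Eirik, Ylva.
Asgeir is living and takes 1/12.
Eirik is living and takes 1/12.
Ylva is living and takes 1/12.
Vidar is living and takes 1/8.
Hakon is living and takes 1/4.
Njord is living and takes 1/4.
Tove is living and takes 1/8.

Asgeir 1/12; Eirik 1/12; Hakon 1/4; Njord 1/4; Tove 1/8; Vidar 1/8; Ylva 1/12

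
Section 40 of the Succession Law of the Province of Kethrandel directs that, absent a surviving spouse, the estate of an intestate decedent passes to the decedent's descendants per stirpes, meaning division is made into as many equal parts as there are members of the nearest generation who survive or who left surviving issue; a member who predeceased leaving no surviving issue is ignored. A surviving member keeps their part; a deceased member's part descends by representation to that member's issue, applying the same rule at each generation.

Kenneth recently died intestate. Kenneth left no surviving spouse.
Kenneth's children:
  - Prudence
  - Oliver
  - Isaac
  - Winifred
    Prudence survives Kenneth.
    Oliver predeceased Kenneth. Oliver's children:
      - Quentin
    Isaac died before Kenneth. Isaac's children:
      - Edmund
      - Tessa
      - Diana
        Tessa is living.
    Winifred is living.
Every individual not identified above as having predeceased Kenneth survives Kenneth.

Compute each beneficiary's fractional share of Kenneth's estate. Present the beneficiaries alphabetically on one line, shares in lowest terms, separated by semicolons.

Diana 1/12; Edmund 1/12; Prudence 1/4; Quentin 1/4; Tessa 1/12; Winifred 1/4

There is no surviving spouse, so the entire estate passes to Kenneth's descendants per stirpes.
The estate is divided into 4 equal shares of 1/4 among Prudence, Oliver, Isaac, Winifred.
Prudence is living and takes 1/4.
Oliver predeceased; the 1/4 allotted to Oliver's branch passes to Oliver's issue by representation.
Quentin is the sole taker at this level and receives the full 1/4.
Isaac predeceased; the 1/4 allotted to Isaac's branch passes to Isaac's issue by representation.
The 1/4 is divided into 3 equal shares of 1/12 among Edmund, Tessa, Diana.
Edmund is living and takes 1/12.
Tessa is living and takes 1/12.
Diana is living and takes 1/12.
Winifred is living and takes 1/4.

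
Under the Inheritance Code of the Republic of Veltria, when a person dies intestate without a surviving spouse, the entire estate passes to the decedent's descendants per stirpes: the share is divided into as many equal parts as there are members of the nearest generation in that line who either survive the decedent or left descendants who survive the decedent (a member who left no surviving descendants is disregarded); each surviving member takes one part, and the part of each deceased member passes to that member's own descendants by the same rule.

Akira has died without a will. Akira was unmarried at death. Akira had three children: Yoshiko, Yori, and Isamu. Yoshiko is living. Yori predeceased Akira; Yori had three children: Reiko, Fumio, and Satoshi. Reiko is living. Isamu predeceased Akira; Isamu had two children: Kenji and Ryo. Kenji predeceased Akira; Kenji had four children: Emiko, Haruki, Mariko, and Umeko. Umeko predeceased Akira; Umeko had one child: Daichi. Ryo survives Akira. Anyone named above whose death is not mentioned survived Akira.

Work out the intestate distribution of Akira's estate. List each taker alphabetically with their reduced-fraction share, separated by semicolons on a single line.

There is no surviving spouse, so the entire estate passes to Akira's descendants per stirpes.
The estate is divided into 3 equal shares of 1/3 among Yoshiko, Yori, Isamu.
Yoshiko is living and takes 1/3.
Yori predeceased; the 1/3 allotted to Yori's branch passes to Yori's issue by representation.
The 1/3 is divided into 3 equal shares of 1/9 among Reiko, Fumio, Satoshi.
Reiko is living and takes 1/9.
Fumio is living and takes 1/9.
Satoshi is living and takes 1/9.
Isamu predeceased; the 1/3 allotted to Isamu's branch passes to Isamu's issue by representation.
The 1/3 is divided into 2 equal shares of 1/6 among Kenji, Ryo.
Kenji predeceased; the 1/6 allotted to Kenji's branch passes to Kenji's issue by representation.
The 1/6 is divided into 4 equal shares of 1/24 among Emiko, Haruki, Mariko, Umeko.
Emiko is living and takes 1/24.
Haruki is living and takes 1/24.
Mariko is living and takes 1/24.
Umeko predeceased; the 1/24 allotted to Umeko's branch passes to Umeko's issue by representation.
Daichi is the sole taker at this level and receives the full 1/24.
Ryo is living and takes 1/6.

Daichi 1/24; Emiko 1/24; Fumio 1/9; Haruki 1/24; Mariko 1/24; Reiko 1/9; Ryo 1/6; Satoshi 1/9; Yoshiko 1/3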